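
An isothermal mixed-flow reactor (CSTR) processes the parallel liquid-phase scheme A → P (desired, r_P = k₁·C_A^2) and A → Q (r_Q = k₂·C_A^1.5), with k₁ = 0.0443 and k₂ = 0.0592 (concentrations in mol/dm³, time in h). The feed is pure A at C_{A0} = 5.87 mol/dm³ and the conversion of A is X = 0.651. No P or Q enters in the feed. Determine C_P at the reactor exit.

Exit C_A = C_{A0}(1−X) = 5.87×0.349 = 2.049 mol/dm³.
In a CSTR the entire volume is at exit conditions, so r_P = 0.0443×2.049^2 = 0.1859 and r_Q = 0.0592×2.049^1.5 = 0.1736.
Fraction of consumed A going to P: r_P/(r_P+r_Q) = 0.5172.
C_P = 0.5172·C_{A0}·X = 0.5172×5.87×0.651 = 1.98 mol/dm³.

1.98 mol/dm³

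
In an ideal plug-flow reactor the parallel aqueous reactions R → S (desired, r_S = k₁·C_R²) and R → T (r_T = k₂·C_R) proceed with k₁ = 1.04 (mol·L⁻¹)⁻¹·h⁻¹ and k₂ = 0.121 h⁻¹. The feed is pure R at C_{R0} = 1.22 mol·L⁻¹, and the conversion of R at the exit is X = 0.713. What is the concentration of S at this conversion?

0.747 mol·L⁻¹

C_R = C_{R0}(1−X) = 0.3501 mol·L⁻¹.
Along a PFR/batch, dC_T/dC_R = −r_T/(r_S+r_T) = −k₂/(k₂+k₁·C_R).
Integrating from C_{R0} to C_R: C_T = (0.121/1.04)·ln[(0.121+1.04·1.22)/(0.121+1.04·0.350)] = 0.1163·ln(1.390/0.4851) = 0.1225 mol·L⁻¹.
Then C_S = (C_{R0}−C_R) − C_T = 0.8699 − 0.1225 = 0.7474 mol·L⁻¹.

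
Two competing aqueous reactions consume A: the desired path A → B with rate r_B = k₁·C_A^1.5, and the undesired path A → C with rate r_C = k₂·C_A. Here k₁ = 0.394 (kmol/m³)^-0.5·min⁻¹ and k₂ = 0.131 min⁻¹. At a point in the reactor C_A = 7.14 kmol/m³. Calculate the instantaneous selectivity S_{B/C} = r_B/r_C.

8.04

S_{B/C} = r_B/r_C = (k₁·C_A^1.5)/(k₂·C_A) = (k₁/k₂)·C_A^0.5.
= (0.394×7.140^1.5) / (0.131×7.140) = 7.517/0.9353 = 8.04.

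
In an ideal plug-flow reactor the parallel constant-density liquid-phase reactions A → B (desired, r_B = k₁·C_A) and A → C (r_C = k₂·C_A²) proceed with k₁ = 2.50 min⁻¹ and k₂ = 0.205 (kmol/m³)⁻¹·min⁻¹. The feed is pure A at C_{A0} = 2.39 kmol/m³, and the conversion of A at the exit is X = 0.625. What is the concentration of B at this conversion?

C_A = C_{A0}(1−X) = 0.8962 kmol/m³.
Along a PFR/batch, dC_B/dC_A = −r_B/(r_B+r_C) = −k₁/(k₁+k₂·C_A).
Integrating from C_{A0} to C_A: C_B = (2.50/0.205)·ln[(2.50+0.205·2.39)/(2.50+0.205·0.896)] = 12.20·ln(2.990/2.684) = 1.318 kmol/m³.

1.32 kmol/m³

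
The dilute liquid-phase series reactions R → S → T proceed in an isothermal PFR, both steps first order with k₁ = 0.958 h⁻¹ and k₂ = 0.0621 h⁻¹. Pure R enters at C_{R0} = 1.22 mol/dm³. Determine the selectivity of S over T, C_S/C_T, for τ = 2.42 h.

The intermediate concentration in a first-order A→B→C sequence is C_S = k₁C_{R0}(e^(−k₁τ) − e^(−k₂τ))/(k₂−k₁).
e^(−k₁τ) = e^(−0.958×2.42) = e^(−2.318) = 0.09843; e^(−k₂τ) = e^(−0.1503) = 0.8605.
C_S = 0.958×1.22/(0.0621−0.958) × (0.09843−0.8605) = (-1.305)×(-0.7620) = 0.9941 mol/dm³.
C_R = C_{R0}e^(−k₁τ) = 0.1201 mol/dm³, so C_T = C_{R0}−C_R−C_S = 0.1058 mol/dm³; C_S/C_T = 9.40.

9.40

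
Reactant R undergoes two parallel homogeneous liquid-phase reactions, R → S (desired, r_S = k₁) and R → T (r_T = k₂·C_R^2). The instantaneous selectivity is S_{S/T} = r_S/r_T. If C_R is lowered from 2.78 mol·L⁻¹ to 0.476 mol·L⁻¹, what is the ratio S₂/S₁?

34.1

S_{S/T} = (k₁/k₂)·C_R^-2, so S₂/S₁ = (C_{R,2}/C_{R,1})^-2.
= (0.476/2.78)^(-2) = (0.1712)^(-2) = 34.1.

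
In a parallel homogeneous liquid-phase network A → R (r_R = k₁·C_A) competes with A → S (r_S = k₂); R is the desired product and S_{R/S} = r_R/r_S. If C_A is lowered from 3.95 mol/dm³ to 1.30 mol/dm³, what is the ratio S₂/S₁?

S_{R/S} = (k₁/k₂)·C_A, so S₂/S₁ = (C_{A,2}/C_{A,1}).
= 1.30/3.95 = 0.329.
Selectivity toward R falls as C_A falls — high-concentration operation is favoured.

0.329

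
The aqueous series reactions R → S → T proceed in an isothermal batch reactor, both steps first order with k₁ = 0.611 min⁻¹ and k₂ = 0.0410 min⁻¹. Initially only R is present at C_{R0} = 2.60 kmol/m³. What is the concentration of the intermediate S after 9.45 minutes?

The intermediate concentration in a first-order A→B→C sequence is C_S = k₁C_{R0}(e^(−k₁t) − e^(−k₂t))/(k₂−k₁).
e^(−k₁t) = e^(−0.611×9.45) = e^(−5.774) = 0.003107; e^(−k₂t) = e^(−0.3874) = 0.6788.
C_S = 0.611×2.60/(0.0410−0.611) × (0.003107−0.6788) = (-2.787)×(-0.6757) = 1.883 kmol/m³.

1.88 kmol/m³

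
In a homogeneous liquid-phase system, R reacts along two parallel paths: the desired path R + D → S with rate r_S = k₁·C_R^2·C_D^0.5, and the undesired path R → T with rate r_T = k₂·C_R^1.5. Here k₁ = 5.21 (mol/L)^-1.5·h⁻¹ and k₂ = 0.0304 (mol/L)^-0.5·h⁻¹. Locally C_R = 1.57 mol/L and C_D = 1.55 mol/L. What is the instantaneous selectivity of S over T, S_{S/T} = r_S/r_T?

S_{S/T} = r_S/r_T = (k₁·C_R^2·C_D^0.5)/(k₂·C_R^1.5) = (k₁/k₂)·C_R^0.5·C_D^0.5.
= (5.21×1.570^2×1.550^0.5) / (0.0304×1.570^1.5) = 15.99/0.05980 = 267.

267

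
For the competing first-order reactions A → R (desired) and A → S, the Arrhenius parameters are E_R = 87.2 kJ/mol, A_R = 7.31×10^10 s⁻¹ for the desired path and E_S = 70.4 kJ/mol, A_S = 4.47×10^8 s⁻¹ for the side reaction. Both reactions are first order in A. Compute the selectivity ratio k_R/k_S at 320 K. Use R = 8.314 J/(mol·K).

With equal orders, S_{R/S} = k_R/k_S = (A_R/A_S)·exp[(E_S−E_R)/(RT)].
(E_S−E_R)/(RT) = (70.4−87.2)×10³/(8.314×320) = -16800/2660 = -6.315.
k_R/k_S = (7.31×10^10/4.47×10^8)·exp(-6.315) = 163.5 × 0.001810 = 0.296.

0.296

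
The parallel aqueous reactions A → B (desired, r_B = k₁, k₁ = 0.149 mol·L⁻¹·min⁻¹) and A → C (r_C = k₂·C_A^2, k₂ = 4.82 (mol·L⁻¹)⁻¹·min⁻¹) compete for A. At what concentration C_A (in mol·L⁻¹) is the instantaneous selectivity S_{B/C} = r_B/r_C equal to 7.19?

0.0656 mol·L⁻¹

S_{B/C} = (k₁/k₂)·C_A^-2 ⇒ C_A = (S·k₂/k₁)^(-0.5).
= (7.19×4.82/0.149)^(-0.5) = (232.6)^(-0.5) = 0.0656 mol·L⁻¹.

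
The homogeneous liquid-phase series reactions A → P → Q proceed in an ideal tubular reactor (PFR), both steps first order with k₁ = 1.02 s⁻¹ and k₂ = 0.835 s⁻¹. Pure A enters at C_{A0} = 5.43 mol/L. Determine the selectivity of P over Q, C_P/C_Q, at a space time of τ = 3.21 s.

Solving the coupled first-order balances gives C_P(τ) = [k₁/(k₂−k₁)]·C_{A0}·(e^(−k₁τ) − e^(−k₂τ)).
e^(−k₁τ) = e^(−1.02×3.21) = e^(−3.274) = 0.03785; e^(−k₂τ) = e^(−2.680) = 0.06854.
C_P = 1.02×5.43/(0.835−1.02) × (0.03785−0.06854) = (-29.94)×(-0.03069) = 0.9189 mol/L.
C_A = C_{A0}e^(−k₁τ) = 0.2055 mol/L, so C_Q = C_{A0}−C_A−C_P = 4.306 mol/L; C_P/C_Q = 0.213.

0.213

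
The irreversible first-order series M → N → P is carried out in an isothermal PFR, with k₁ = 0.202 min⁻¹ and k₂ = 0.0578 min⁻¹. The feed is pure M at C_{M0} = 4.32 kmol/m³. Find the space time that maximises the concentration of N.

Setting dC_N/dτ = 0 gives τ_opt = ln(k₂/k₁)/(k₂−k₁).
= ln(0.0578/0.202)/(0.0578−0.202) = ln(0.2861)/-0.1442 = -1.251/-0.1442 = 8.68 min.

8.68 min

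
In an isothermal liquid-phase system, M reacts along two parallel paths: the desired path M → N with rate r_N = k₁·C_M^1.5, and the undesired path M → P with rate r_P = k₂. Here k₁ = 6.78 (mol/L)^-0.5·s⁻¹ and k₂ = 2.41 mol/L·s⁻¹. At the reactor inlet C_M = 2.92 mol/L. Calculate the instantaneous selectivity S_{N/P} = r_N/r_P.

14.0

S_{N/P} = r_N/r_P = (k₁·C_M^1.5)/(k₂) = (k₁/k₂)·C_M^1.5.
= (6.78×2.920^1.5) / (2.41) = 33.83/2.410 = 14.0.
Since the desired path is higher order in M, keeping C_M high (PFR or concentrated feed) favours N.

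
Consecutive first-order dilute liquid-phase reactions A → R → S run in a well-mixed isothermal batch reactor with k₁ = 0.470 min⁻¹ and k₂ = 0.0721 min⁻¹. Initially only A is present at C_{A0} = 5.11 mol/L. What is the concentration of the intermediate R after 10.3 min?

2.82 mol/L

Solving the coupled first-order balances gives C_R(t) = [k₁/(k₂−k₁)]·C_{A0}·(e^(−k₁t) − e^(−k₂t)).
e^(−k₁t) = e^(−0.470×10.3) = e^(−4.841) = 0.007899; e^(−k₂t) = e^(−0.7426) = 0.4759.
C_R = 0.470×5.11/(0.0721−0.470) × (0.007899−0.4759) = (-6.036)×(-0.4680) = 2.825 mol/L.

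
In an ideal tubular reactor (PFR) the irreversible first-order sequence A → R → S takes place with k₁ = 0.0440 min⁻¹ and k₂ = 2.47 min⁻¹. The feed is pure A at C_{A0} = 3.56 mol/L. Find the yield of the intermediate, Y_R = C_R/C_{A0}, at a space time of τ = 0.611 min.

The intermediate concentration in a first-order A→B→C sequence is C_R = k₁C_{A0}(e^(−k₁τ) − e^(−k₂τ))/(k₂−k₁).
e^(−k₁τ) = e^(−0.0440×0.611) = e^(−0.02688) = 0.9735; e^(−k₂τ) = e^(−1.509) = 0.2211.
C_R = 0.0440×3.56/(2.47−0.0440) × (0.9735−0.2211) = 0.06457×0.7524 = 0.04858 mol/L.
Y_R = C_R/C_{A0} = 0.04858/3.56 = 0.0136.

0.0136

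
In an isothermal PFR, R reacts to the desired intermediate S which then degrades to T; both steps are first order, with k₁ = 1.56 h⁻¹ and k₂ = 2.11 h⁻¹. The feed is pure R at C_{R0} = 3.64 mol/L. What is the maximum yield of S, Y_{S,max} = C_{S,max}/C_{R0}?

Evaluating C_S at τ_opt = ln(k₂/k₁)/(k₂−k₁) gives C_{S,max}/C_{R0} = (k₁/k₂)^[k₂/(k₂−k₁)].
= (1.56/2.11)^(2.11/(2.11−1.56)) = (0.7393)^(3.836) = 0.3139.

0.314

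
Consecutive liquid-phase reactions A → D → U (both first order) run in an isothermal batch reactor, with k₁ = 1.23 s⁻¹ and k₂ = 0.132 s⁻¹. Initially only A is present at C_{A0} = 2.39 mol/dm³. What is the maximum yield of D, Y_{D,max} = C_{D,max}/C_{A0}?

At the optimum, C_{D,max}/C_{A0} = (k₁/k₂)^[k₂/(k₂−k₁)].
= (1.23/0.132)^(0.132/(0.132−1.23)) = (9.318)^(-0.1202) = 0.7647.

0.765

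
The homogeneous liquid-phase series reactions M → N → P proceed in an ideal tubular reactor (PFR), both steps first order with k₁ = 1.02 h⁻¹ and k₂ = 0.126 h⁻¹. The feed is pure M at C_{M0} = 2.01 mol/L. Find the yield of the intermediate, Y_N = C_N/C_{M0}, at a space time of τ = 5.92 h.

Solving the coupled first-order balances gives C_N(τ) = [k₁/(k₂−k₁)]·C_{M0}·(e^(−k₁τ) − e^(−k₂τ)).
e^(−k₁τ) = e^(−1.02×5.92) = e^(−6.038) = 0.002385; e^(−k₂τ) = e^(−0.7459) = 0.4743.
C_N = 1.02×2.01/(0.126−1.02) × (0.002385−0.4743) = (-2.293)×(-0.4719) = 1.082 mol/L.
Y_N = C_N/C_{M0} = 1.082/2.01 = 0.538.

0.538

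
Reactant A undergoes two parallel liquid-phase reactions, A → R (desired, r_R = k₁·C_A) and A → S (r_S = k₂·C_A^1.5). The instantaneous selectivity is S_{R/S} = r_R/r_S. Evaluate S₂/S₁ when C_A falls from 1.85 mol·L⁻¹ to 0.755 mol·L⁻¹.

S_{R/S} = (k₁/k₂)·C_A^-0.5, so S₂/S₁ = (C_{A,2}/C_{A,1})^-0.5.
= (0.755/1.85)^(-0.5) = (0.4081)^(-0.5) = 1.57.

1.57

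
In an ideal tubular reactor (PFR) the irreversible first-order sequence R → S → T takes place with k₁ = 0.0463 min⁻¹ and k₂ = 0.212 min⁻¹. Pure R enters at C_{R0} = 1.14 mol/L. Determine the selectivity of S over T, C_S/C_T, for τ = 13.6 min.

For first-order series with pure R initially, C_S(τ) = k₁C_{R0}/(k₂−k₁)·(e^(−k₁τ) − e^(−k₂τ)).
e^(−k₁τ) = e^(−0.0463×13.6) = e^(−0.6297) = 0.5328; e^(−k₂τ) = e^(−2.883) = 0.05596.
C_S = 0.0463×1.14/(0.212−0.0463) × (0.5328−0.05596) = 0.3185×0.4768 = 0.1519 mol/L.
C_R = C_{R0}e^(−k₁τ) = 0.6073 mol/L, so C_T = C_{R0}−C_R−C_S = 0.3808 mol/L; C_S/C_T = 0.399.

0.399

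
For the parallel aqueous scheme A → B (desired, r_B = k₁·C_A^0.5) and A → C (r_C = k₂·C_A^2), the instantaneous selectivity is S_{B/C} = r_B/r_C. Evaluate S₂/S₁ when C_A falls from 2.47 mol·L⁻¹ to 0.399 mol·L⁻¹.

S_{B/C} = (k₁/k₂)·C_A^-1.5, so S₂/S₁ = (C_{A,2}/C_{A,1})^-1.5.
= (0.399/2.47)^(-1.5) = (0.1615)^(-1.5) = 15.4.
Selectivity toward B rises as C_A falls — low-concentration operation is favoured.

15.4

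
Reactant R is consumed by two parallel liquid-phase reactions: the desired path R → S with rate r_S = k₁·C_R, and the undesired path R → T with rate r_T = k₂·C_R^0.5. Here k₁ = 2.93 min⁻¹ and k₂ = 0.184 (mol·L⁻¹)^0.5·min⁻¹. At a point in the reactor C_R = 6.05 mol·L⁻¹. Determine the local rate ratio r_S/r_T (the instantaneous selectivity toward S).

S_{S/T} = r_S/r_T = (k₁·C_R)/(k₂·C_R^0.5) = (k₁/k₂)·C_R^0.5.
= (2.93×6.050) / (0.184×6.050^0.5) = 17.73/0.4526 = 39.2.
Since the desired path is higher order in R, keeping C_R high (PFR or concentrated feed) favours S.

39.2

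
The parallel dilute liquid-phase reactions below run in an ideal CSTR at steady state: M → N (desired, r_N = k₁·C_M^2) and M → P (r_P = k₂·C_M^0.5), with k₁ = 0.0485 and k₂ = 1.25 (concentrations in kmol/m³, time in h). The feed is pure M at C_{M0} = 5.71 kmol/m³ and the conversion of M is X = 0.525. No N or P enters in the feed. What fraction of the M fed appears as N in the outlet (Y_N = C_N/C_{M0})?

Exit C_M = C_{M0}(1−X) = 5.71×0.475 = 2.712 kmol/m³.
In a CSTR the entire volume is at exit conditions, so r_N = 0.0485×2.712^2 = 0.3568 and r_P = 1.25×2.712^0.5 = 2.059.
Fraction of consumed M going to N: r_N/(r_N+r_P) = 0.1477.
C_N = 0.1477·C_{M0}·X = 0.1477×5.71×0.525 = 0.443 kmol/m³; Y_N = C_N/C_{M0} = 0.0775.

0.0775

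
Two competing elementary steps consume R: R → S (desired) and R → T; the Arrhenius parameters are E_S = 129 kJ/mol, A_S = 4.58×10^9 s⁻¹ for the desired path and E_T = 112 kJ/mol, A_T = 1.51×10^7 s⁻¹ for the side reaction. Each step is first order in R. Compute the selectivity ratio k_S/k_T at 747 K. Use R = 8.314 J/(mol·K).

19.6

k_S/k_T = (A_S/A_T)·exp[−(E_S−E_T)/(RT)] = (A_S/A_T)·exp[(E_T−E_S)/(RT)].
(E_T−E_S)/(RT) = (112−129)×10³/(8.314×747) = -17000/6211 = -2.737.
k_S/k_T = (4.58×10^9/1.51×10^7)·exp(-2.737) = 303.3 × 0.06475 = 19.6.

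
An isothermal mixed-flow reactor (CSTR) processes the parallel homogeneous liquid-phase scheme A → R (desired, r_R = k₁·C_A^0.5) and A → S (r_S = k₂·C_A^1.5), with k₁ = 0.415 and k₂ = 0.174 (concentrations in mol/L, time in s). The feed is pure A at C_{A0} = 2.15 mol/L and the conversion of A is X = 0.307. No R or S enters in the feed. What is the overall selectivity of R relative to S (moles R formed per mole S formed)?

1.60

Exit C_A = C_{A0}(1−X) = 2.15×0.693 = 1.490 mol/L.
A CSTR operates uniformly at the exit composition, giving r_R = 0.5066 and r_S = 0.3165 (each k·C_A^n at C_A = 1.490).
Overall selectivity = C_R/C_S = r_Rτ/(r_Sτ) = r_R/r_S = 1.60.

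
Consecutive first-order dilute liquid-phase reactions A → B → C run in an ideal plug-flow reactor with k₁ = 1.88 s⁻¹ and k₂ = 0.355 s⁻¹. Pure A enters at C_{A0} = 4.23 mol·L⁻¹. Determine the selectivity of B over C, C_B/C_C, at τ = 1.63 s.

Solving the coupled first-order balances gives C_B(τ) = [k₁/(k₂−k₁)]·C_{A0}·(e^(−k₁τ) − e^(−k₂τ)).
e^(−k₁τ) = e^(−1.88×1.63) = e^(−3.064) = 0.04668; e^(−k₂τ) = e^(−0.5786) = 0.5607.
C_B = 1.88×4.23/(0.355−1.88) × (0.04668−0.5607) = (-5.215)×(-0.5140) = 2.680 mol·L⁻¹.
C_A = C_{A0}e^(−k₁τ) = 0.1975 mol·L⁻¹, so C_C = C_{A0}−C_A−C_B = 1.352 mol·L⁻¹; C_B/C_C = 1.98.

1.98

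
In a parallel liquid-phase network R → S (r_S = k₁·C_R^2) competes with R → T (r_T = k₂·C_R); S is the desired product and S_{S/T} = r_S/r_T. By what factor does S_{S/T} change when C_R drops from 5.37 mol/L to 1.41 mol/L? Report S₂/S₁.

0.263

S_{S/T} = (k₁/k₂)·C_R, so S₂/S₁ = (C_{R,2}/C_{R,1}).
= 1.41/5.37 = 0.263.
Selectivity toward S falls as C_R falls — high-concentration operation is favoured.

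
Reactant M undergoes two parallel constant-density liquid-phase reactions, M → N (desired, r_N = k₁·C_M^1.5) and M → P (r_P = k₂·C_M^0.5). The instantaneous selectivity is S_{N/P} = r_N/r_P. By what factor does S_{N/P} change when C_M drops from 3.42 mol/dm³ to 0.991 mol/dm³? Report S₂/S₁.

0.290

S_{N/P} = (k₁/k₂)·C_M, so S₂/S₁ = (C_{M,2}/C_{M,1}).
= 0.991/3.42 = 0.290.
Selectivity toward N falls as C_M falls — high-concentration operation is favoured.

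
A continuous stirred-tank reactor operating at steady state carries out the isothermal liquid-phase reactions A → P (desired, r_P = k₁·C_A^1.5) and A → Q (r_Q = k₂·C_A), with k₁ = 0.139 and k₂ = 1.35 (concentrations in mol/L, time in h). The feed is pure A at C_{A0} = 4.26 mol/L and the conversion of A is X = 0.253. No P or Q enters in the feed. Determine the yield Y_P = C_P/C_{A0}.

0.0393

Exit C_A = C_{A0}(1−X) = 4.26×0.747 = 3.182 mol/L.
In a CSTR the entire volume is at exit conditions, so r_P = 0.139×3.182^1.5 = 0.7891 and r_Q = 1.35×3.182 = 4.296.
Fraction of consumed A going to P: r_P/(r_P+r_Q) = 0.1552.
C_P = 0.1552·C_{A0}·X = 0.1552×4.26×0.253 = 0.167 mol/L; Y_P = C_P/C_{A0} = 0.0393.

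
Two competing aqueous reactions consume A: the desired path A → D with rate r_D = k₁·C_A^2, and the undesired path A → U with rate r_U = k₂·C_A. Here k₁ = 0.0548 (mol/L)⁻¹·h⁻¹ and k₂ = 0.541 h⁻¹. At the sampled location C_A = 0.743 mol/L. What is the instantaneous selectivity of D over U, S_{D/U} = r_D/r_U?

0.0753

S_{D/U} = r_D/r_U = (k₁·C_A^2)/(k₂·C_A) = (k₁/k₂)·C_A.
= (0.0548×0.7430^2) / (0.541×0.7430) = 0.03025/0.4020 = 0.0753.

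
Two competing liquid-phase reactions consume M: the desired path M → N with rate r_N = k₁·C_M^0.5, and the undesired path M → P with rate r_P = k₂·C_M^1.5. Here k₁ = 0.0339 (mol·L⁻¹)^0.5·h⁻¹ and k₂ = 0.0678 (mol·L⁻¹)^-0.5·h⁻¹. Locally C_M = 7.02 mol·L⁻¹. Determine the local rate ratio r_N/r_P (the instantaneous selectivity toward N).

0.0712

S_{N/P} = r_N/r_P = (k₁·C_M^0.5)/(k₂·C_M^1.5) = (k₁/k₂)·C_M⁻¹.
= (0.0339×7.020^0.5) / (0.0678×7.020^1.5) = 0.08982/1.261 = 0.0712.
The undesired path is higher order in M, so low C_M (CSTR or dilute feed) favours N.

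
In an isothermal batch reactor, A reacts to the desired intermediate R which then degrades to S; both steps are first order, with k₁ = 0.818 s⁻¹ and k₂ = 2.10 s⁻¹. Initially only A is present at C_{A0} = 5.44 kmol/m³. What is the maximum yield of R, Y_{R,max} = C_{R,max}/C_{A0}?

0.213

Evaluating C_R at t_opt = ln(k₂/k₁)/(k₂−k₁) gives C_{R,max}/C_{A0} = (k₁/k₂)^[k₂/(k₂−k₁)].
= (0.818/2.10)^(2.10/(2.10−0.818)) = (0.3895)^(1.638) = 0.2134.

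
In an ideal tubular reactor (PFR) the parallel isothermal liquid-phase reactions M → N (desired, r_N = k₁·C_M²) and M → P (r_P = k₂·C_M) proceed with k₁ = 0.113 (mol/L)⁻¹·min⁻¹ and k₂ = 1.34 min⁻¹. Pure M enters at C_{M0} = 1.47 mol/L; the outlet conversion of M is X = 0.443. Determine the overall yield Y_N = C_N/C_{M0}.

0.0389

C_M = C_{M0}(1−X) = 0.8188 mol/L.
Along a PFR/batch, dC_P/dC_M = −r_P/(r_N+r_P) = −k₂/(k₂+k₁·C_M).
Integrating from C_{M0} to C_M: C_P = (1.34/0.113)·ln[(1.34+0.113·1.47)/(1.34+0.113·0.819)] = 11.86·ln(1.506/1.433) = 0.5940 mol/L.
Then C_N = (C_{M0}−C_M) − C_P = 0.6512 − 0.5940 = 0.05719 mol/L.
Y_N = C_N/C_{M0} = 0.05719/1.47 = 0.0389.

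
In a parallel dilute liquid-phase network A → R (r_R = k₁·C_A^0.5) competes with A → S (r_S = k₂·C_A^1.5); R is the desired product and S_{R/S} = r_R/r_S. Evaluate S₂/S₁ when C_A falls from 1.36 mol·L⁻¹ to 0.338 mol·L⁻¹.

S_{R/S} = (k₁/k₂)·C_A⁻¹, so S₂/S₁ = (C_{A,2}/C_{A,1})⁻¹.
= 1.36/0.338 = 4.02.

4.02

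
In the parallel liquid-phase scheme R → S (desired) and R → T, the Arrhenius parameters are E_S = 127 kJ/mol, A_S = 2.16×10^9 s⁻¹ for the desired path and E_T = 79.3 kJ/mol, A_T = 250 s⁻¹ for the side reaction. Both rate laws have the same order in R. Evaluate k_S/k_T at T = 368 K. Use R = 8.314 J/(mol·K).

1.46

With equal orders, S_{S/T} = k_S/k_T = (A_S/A_T)·exp[(E_T−E_S)/(RT)].
(E_T−E_S)/(RT) = (79.3−127)×10³/(8.314×368) = -47700/3060 = -15.59.
k_S/k_T = (2.16×10^9/250)·exp(-15.59) = 8.640×10^6 × 1.695×10^-7 = 1.46.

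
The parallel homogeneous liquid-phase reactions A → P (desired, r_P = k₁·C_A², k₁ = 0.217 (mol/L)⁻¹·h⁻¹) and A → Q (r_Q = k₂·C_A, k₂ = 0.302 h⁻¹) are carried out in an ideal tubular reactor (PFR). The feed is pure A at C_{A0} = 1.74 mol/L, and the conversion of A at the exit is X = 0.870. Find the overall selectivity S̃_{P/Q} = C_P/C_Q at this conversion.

C_A = C_{A0}(1−X) = 0.2262 mol/L.
Along a PFR/batch, dC_Q/dC_A = −r_Q/(r_P+r_Q) = −k₂/(k₂+k₁·C_A).
Integrating from C_{A0} to C_A: C_Q = (0.302/0.217)·ln[(0.302+0.217·1.74)/(0.302+0.217·0.226)] = 1.392·ln(0.6796/0.3511) = 0.9191 mol/L.
Then C_P = (C_{A0}−C_A) − C_Q = 1.514 − 0.9191 = 0.5947 mol/L.
S̃_{P/Q} = C_P/C_Q = 0.5947/0.9191 = 0.647.

0.647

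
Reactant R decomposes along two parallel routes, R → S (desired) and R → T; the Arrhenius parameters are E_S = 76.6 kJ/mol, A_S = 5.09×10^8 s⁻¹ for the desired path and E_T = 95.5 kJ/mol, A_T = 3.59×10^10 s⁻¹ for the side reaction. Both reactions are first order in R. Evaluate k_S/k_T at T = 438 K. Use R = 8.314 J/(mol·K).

2.54

With equal orders, S_{S/T} = k_S/k_T = (A_S/A_T)·exp[(E_T−E_S)/(RT)].
(E_T−E_S)/(RT) = (95.5−76.6)×10³/(8.314×438) = 18900/3642 = 5.190.
k_S/k_T = (5.09×10^8/3.59×10^10)·exp(5.190) = 0.01418 × 179.5 = 2.54.
Since E_S < E_T, lowering the temperature improves selectivity toward S.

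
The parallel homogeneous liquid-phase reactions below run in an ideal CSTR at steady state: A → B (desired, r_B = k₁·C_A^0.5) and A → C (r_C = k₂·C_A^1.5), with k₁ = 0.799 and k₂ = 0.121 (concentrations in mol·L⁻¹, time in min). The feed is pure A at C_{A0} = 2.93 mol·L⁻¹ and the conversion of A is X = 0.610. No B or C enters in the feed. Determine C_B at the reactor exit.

Exit C_A = C_{A0}(1−X) = 2.93×0.390 = 1.143 mol·L⁻¹.
In a CSTR the entire volume is at exit conditions, so r_B = 0.799×1.143^0.5 = 0.8541 and r_C = 0.121×1.143^1.5 = 0.1478.
Fraction of consumed A going to B: r_B/(r_B+r_C) = 0.8525.
C_B = 0.8525·C_{A0}·X = 0.8525×2.93×0.610 = 1.52 mol·L⁻¹.

1.52 mol·L⁻¹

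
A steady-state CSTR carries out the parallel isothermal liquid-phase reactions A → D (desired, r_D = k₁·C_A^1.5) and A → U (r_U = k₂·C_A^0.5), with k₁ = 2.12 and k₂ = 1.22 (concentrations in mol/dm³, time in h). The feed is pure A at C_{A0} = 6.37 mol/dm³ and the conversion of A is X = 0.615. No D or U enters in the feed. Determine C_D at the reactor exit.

Exit C_A = C_{A0}(1−X) = 6.37×0.385 = 2.452 mol/dm³.
Rates in a CSTR are evaluated at the outlet concentration: r_D = 2.12×2.452^1.5 = 8.142, r_U = 1.22×2.452^0.5 = 1.911.
Fraction of consumed A going to D: r_D/(r_D+r_U) = 0.8099.
C_D = 0.8099·C_{A0}·X = 0.8099×6.37×0.615 = 3.17 mol/dm³.

3.17 mol/dm³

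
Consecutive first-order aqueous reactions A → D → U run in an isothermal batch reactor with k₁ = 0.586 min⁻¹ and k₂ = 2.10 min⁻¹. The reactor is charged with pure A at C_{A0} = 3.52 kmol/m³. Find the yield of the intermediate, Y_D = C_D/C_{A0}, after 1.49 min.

For first-order series with pure A initially, C_D(t) = k₁C_{A0}/(k₂−k₁)·(e^(−k₁t) − e^(−k₂t)).
e^(−k₁t) = e^(−0.586×1.49) = e^(−0.8731) = 0.4176; e^(−k₂t) = e^(−3.129) = 0.04376.
C_D = 0.586×3.52/(2.10−0.586) × (0.4176−0.04376) = 1.362×0.3739 = 0.5094 kmol/m³.
Y_D = C_D/C_{A0} = 0.5094/3.52 = 0.145.

0.145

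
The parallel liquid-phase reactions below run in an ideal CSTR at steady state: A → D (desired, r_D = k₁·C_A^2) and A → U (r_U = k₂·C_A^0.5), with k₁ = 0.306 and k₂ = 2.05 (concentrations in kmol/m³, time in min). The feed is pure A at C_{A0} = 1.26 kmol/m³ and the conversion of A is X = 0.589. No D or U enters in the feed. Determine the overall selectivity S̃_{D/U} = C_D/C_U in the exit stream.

0.0556

Exit C_A = C_{A0}(1−X) = 1.26×0.411 = 0.5179 kmol/m³.
A CSTR operates uniformly at the exit composition, giving r_D = 0.08206 and r_U = 1.475 (each k·C_A^n at C_A = 0.5179).
Overall selectivity = C_D/C_U = r_Dτ/(r_Uτ) = r_D/r_U = 0.0556.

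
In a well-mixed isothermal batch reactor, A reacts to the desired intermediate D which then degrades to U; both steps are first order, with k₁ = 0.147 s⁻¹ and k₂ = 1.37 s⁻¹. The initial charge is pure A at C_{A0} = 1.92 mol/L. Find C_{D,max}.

For a first-order series the maximum intermediate yield is C_{D,max}/C_{A0} = (k₁/k₂)^[k₂/(k₂−k₁)].
= (0.147/1.37)^(1.37/(1.37−0.147)) = (0.1073)^(1.120) = 0.08205.
C_{D,max} = 0.08205×1.92 = 0.158 mol/L.

0.158 mol/L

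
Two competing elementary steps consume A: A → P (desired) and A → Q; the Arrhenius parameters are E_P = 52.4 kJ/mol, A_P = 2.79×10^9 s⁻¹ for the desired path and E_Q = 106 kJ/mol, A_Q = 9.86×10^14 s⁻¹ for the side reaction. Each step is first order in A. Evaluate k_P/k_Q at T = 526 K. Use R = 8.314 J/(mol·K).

With equal orders, S_{P/Q} = k_P/k_Q = (A_P/A_Q)·exp[(E_Q−E_P)/(RT)].
(E_Q−E_P)/(RT) = (106−52.4)×10³/(8.314×526) = 53600/4373 = 12.26.
k_P/k_Q = (2.79×10^9/9.86×10^14)·exp(12.26) = 2.830×10^-6 × 2.104×10^5 = 0.595.
Since E_P < E_Q, lowering the temperature improves selectivity toward P.

0.595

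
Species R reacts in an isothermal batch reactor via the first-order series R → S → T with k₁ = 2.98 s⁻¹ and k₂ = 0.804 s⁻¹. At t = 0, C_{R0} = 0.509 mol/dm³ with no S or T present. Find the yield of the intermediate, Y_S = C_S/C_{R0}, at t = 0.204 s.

0.417

Solving the coupled first-order balances gives C_S(t) = [k₁/(k₂−k₁)]·C_{R0}·(e^(−k₁t) − e^(−k₂t)).
e^(−k₁t) = e^(−2.98×0.204) = e^(−0.6079) = 0.5445; e^(−k₂t) = e^(−0.1640) = 0.8487.
C_S = 2.98×0.509/(0.804−2.98) × (0.5445−0.8487) = (-0.6971)×(-0.3042) = 0.2121 mol/dm³.
Y_S = C_S/C_{R0} = 0.2121/0.509 = 0.417.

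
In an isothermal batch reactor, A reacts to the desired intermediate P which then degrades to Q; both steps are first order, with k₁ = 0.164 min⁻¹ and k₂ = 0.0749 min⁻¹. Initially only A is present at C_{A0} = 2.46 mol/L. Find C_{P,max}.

1.27 mol/L

At the optimum, C_{P,max}/C_{A0} = (k₁/k₂)^[k₂/(k₂−k₁)].
= (0.164/0.0749)^(0.0749/(0.0749−0.164)) = (2.190)^(-0.8406) = 0.5175.
C_{P,max} = 0.5175×2.46 = 1.27 mol/L.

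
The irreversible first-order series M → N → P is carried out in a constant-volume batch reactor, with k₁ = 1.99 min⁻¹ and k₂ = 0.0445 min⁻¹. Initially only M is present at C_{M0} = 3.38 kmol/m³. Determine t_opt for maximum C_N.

1.95 min

For first-order series the maximum of C_N occurs at t_opt = ln(k₂/k₁)/(k₂−k₁).
= ln(0.0445/1.99)/(0.0445−1.99) = ln(0.02236)/-1.946 = -3.800/-1.946 = 1.95 min.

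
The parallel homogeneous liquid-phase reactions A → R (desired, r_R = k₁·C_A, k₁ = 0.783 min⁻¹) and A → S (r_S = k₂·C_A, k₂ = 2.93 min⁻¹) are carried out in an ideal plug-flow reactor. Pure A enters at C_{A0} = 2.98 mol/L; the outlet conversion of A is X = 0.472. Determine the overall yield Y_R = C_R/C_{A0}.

0.0995

C_A = C_{A0}(1−X) = 1.573 mol/L.
Both paths are first order in A, so the instantaneous fraction to R is constant: dC_R/d(−C_A) = k₁/(k₁+k₂) = 0.2109.
C_R = 0.2109·(C_{A0}−C_A) = 0.2109×1.407 = 0.297 mol/L.
Y_R = C_R/C_{A0} = 0.2966/2.98 = 0.0995.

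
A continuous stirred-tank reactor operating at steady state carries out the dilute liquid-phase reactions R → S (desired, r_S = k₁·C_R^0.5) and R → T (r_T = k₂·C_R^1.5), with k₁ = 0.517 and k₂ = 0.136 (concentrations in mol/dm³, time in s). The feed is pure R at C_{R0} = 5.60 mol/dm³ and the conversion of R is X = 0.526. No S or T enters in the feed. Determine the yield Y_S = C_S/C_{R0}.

0.310

Exit C_R = C_{R0}(1−X) = 5.60×0.474 = 2.654 mol/dm³.
A CSTR operates uniformly at the exit composition, giving r_S = 0.8423 and r_T = 0.5882 (each k·C_R^n at C_R = 2.654).
Fraction of consumed R going to S: r_S/(r_S+r_T) = 0.5888.
C_S = 0.5888·C_{R0}·X = 0.5888×5.60×0.526 = 1.73 mol/dm³; Y_S = C_S/C_{R0} = 0.310.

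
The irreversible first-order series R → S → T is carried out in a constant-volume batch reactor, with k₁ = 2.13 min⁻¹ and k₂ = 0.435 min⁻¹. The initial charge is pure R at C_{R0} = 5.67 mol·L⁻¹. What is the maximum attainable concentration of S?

For a first-order series the maximum intermediate yield is C_{S,max}/C_{R0} = (k₁/k₂)^[k₂/(k₂−k₁)].
= (2.13/0.435)^(0.435/(0.435−2.13)) = (4.897)^(-0.2566) = 0.6652.
C_{S,max} = 0.6652×5.67 = 3.77 mol·L⁻¹.

3.77 mol·L⁻¹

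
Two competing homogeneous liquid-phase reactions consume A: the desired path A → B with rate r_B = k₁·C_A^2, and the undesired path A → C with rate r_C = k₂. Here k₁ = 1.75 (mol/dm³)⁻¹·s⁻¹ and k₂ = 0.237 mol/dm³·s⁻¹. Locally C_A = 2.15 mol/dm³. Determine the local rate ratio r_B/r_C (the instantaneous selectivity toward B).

S_{B/C} = r_B/r_C = (k₁·C_A^2)/(k₂) = (k₁/k₂)·C_A^2.
= (1.75×2.150^2) / (0.237) = 8.089/0.2370 = 34.1.
Since the desired path is higher order in A, keeping C_A high (PFR or concentrated feed) favours B.

34.1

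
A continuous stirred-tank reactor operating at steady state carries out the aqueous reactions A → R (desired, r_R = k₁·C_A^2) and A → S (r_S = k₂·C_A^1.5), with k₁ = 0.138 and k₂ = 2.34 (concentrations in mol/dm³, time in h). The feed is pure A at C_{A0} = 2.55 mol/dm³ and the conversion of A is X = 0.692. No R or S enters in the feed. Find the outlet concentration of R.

Exit C_A = C_{A0}(1−X) = 2.55×0.308 = 0.7854 mol/dm³.
A CSTR operates uniformly at the exit composition, giving r_R = 0.08513 and r_S = 1.629 (each k·C_A^n at C_A = 0.7854).
Fraction of consumed A going to R: r_R/(r_R+r_S) = 0.04967.
C_R = 0.04967·C_{A0}·X = 0.04967×2.55×0.692 = 0.0876 mol/dm³.

0.0876 mol/dm³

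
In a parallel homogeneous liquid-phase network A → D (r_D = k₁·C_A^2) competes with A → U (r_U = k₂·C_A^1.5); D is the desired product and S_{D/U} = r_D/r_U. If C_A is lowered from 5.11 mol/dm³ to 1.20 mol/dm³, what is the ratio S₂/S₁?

S_{D/U} = (k₁/k₂)·C_A^0.5, so S₂/S₁ = (C_{A,2}/C_{A,1})^0.5.
= (1.20/5.11)^0.5 = (0.2348)^0.5 = 0.485.

0.485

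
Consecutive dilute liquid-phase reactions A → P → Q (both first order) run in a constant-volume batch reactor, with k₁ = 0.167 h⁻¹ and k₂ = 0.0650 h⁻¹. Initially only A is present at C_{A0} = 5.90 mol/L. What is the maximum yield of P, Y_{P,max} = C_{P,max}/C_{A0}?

For a first-order series the maximum intermediate yield is C_{P,max}/C_{A0} = (k₁/k₂)^[k₂/(k₂−k₁)].
= (0.167/0.0650)^(0.0650/(0.0650−0.167)) = (2.569)^(-0.6373) = 0.5481.

0.548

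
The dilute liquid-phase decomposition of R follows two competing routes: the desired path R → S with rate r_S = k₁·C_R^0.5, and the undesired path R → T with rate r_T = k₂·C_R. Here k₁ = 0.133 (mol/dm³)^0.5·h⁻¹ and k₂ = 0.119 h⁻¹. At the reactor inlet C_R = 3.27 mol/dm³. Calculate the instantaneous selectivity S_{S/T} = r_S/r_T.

S_{S/T} = r_S/r_T = (k₁·C_R^0.5)/(k₂·C_R) = (k₁/k₂)·C_R^-0.5.
= (0.133×3.270^0.5) / (0.119×3.270) = 0.2405/0.3891 = 0.618.
The undesired path is higher order in R, so low C_R (CSTR or dilute feed) favours S.

0.618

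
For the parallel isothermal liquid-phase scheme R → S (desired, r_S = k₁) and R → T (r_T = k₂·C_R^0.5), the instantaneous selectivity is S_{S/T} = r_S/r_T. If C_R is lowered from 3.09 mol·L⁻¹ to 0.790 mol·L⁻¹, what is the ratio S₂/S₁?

S_{S/T} = (k₁/k₂)·C_R^-0.5, so S₂/S₁ = (C_{R,2}/C_{R,1})^-0.5.
= (0.790/3.09)^(-0.5) = (0.2557)^(-0.5) = 1.98.
Selectivity toward S rises as C_R falls — low-concentration operation is favoured.

1.98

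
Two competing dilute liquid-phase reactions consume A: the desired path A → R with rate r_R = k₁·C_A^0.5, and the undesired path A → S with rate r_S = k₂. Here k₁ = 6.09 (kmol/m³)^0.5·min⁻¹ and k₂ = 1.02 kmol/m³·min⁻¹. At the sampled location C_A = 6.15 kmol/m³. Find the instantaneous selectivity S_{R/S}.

S_{R/S} = r_R/r_S = (k₁·C_A^0.5)/(k₂) = (k₁/k₂)·C_A^0.5.
= (6.09×6.150^0.5) / (1.02) = 15.10/1.020 = 14.8.
Since the desired path is higher order in A, keeping C_A high (PFR or concentrated feed) favours R.

14.8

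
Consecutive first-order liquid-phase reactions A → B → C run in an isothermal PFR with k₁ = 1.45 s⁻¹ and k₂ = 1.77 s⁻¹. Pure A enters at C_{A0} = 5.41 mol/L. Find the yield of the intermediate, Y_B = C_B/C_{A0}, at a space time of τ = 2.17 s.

The intermediate concentration in a first-order A→B→C sequence is C_B = k₁C_{A0}(e^(−k₁τ) − e^(−k₂τ))/(k₂−k₁).
e^(−k₁τ) = e^(−1.45×2.17) = e^(−3.146) = 0.04300; e^(−k₂τ) = e^(−3.841) = 0.02147.
C_B = 1.45×5.41/(1.77−1.45) × (0.04300−0.02147) = 24.51×0.02153 = 0.5277 mol/L.
Y_B = C_B/C_{A0} = 0.5277/5.41 = 0.0975.

0.0975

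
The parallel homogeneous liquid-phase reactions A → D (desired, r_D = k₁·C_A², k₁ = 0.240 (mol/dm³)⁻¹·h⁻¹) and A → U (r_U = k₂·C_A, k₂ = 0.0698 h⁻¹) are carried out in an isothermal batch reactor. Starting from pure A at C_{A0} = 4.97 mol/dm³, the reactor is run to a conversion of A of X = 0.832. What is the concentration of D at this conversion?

C_A = C_{A0}(1−X) = 0.8350 mol/dm³.
Along a PFR/batch, dC_U/dC_A = −r_U/(r_D+r_U) = −k₂/(k₂+k₁·C_A).
Integrating from C_{A0} to C_A: C_U = (0.0698/0.240)·ln[(0.0698+0.240·4.97)/(0.0698+0.240·0.835)] = 0.2908·ln(1.263/0.2702) = 0.4484 mol/dm³.
Then C_D = (C_{A0}−C_A) − C_U = 4.135 − 0.4484 = 3.687 mol/dm³.

3.69 mol/dm³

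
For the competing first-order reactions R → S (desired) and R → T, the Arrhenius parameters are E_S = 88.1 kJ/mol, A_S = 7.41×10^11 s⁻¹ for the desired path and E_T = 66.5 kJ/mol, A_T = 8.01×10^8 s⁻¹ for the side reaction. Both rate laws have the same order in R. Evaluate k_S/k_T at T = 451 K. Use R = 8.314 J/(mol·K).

k_S/k_T = (A_S/A_T)·exp[−(E_S−E_T)/(RT)] = (A_S/A_T)·exp[(E_T−E_S)/(RT)].
(E_T−E_S)/(RT) = (66.5−88.1)×10³/(8.314×451) = -21600/3750 = -5.761.
k_S/k_T = (7.41×10^11/8.01×10^8)·exp(-5.761) = 925.1 × 0.003149 = 2.91.
Since E_S > E_T, raising the temperature improves selectivity toward S.

2.91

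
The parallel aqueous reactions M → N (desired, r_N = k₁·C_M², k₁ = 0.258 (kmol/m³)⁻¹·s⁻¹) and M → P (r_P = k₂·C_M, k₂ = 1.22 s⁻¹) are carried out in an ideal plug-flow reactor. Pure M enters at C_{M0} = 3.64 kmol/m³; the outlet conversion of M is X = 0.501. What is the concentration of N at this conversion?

C_M = C_{M0}(1−X) = 1.816 kmol/m³.
Along a PFR/batch, dC_P/dC_M = −r_P/(r_N+r_P) = −k₂/(k₂+k₁·C_M).
Integrating from C_{M0} to C_M: C_P = (1.22/0.258)·ln[(1.22+0.258·3.64)/(1.22+0.258·1.82)] = 4.729·ln(2.159/1.689) = 1.162 kmol/m³.
Then C_N = (C_{M0}−C_M) − C_P = 1.824 − 1.162 = 0.6614 kmol/m³.

0.661 kmol/m³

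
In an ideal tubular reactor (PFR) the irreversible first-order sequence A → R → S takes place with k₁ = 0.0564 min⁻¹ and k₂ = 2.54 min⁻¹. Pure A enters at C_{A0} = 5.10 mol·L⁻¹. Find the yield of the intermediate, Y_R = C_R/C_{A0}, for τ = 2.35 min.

0.0198

Solving the coupled first-order balances gives C_R(τ) = [k₁/(k₂−k₁)]·C_{A0}·(e^(−k₁τ) − e^(−k₂τ)).
e^(−k₁τ) = e^(−0.0564×2.35) = e^(−0.1325) = 0.8759; e^(−k₂τ) = e^(−5.969) = 0.002557.
C_R = 0.0564×5.10/(2.54−0.0564) × (0.8759−0.002557) = 0.1158×0.8733 = 0.1011 mol·L⁻¹.
Y_R = C_R/C_{A0} = 0.1011/5.10 = 0.0198.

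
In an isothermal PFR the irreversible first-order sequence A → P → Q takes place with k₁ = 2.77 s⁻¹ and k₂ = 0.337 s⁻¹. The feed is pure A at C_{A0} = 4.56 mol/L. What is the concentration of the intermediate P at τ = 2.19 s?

2.47 mol/L

Solving the coupled first-order balances gives C_P(τ) = [k₁/(k₂−k₁)]·C_{A0}·(e^(−k₁τ) − e^(−k₂τ)).
e^(−k₁τ) = e^(−2.77×2.19) = e^(−6.066) = 0.002320; e^(−k₂τ) = e^(−0.7380) = 0.4781.
C_P = 2.77×4.56/(0.337−2.77) × (0.002320−0.4781) = (-5.192)×(-0.4757) = 2.470 mol/L.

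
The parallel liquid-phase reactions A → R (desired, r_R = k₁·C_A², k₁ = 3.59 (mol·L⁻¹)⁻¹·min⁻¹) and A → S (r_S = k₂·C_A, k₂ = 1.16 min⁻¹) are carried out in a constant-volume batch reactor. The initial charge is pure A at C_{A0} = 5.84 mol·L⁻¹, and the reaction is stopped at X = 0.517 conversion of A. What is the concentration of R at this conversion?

2.80 mol·L⁻¹

C_A = C_{A0}(1−X) = 2.821 mol·L⁻¹.
Along a PFR/batch, dC_S/dC_A = −r_S/(r_R+r_S) = −k₂/(k₂+k₁·C_A).
Integrating from C_{A0} to C_A: C_S = (1.16/3.59)·ln[(1.16+3.59·5.84)/(1.16+3.59·2.82)] = 0.3231·ln(22.13/11.29) = 0.2175 mol·L⁻¹.
Then C_R = (C_{A0}−C_A) − C_S = 3.019 − 0.2175 = 2.802 mol·L⁻¹.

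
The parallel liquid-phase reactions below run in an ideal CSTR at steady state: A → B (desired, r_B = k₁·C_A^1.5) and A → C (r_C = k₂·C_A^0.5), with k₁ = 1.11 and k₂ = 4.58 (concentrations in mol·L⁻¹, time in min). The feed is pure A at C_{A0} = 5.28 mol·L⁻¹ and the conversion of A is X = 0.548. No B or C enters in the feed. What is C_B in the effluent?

1.06 mol·L⁻¹

Exit C_A = C_{A0}(1−X) = 5.28×0.452 = 2.387 mol·L⁻¹.
In a CSTR the entire volume is at exit conditions, so r_B = 1.11×2.387^1.5 = 4.092 and r_C = 4.58×2.387^0.5 = 7.075.
Fraction of consumed A going to B: r_B/(r_B+r_C) = 0.3664.
C_B = 0.3664·C_{A0}·X = 0.3664×5.28×0.548 = 1.06 mol·L⁻¹.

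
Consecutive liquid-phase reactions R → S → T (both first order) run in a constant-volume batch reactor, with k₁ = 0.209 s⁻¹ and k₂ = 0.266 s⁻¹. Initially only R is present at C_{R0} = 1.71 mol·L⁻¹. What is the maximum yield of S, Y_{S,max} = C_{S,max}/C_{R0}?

At the optimum, C_{S,max}/C_{R0} = (k₁/k₂)^[k₂/(k₂−k₁)].
= (0.209/0.266)^(0.266/(0.266−0.209)) = (0.7857)^(4.667) = 0.3245.

0.325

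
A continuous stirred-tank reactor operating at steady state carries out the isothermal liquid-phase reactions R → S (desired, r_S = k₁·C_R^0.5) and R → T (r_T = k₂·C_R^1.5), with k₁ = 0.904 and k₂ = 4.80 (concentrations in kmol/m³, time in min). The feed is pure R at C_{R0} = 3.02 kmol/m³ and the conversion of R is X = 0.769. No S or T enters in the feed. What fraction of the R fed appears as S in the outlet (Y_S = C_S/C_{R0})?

0.163

Exit C_R = C_{R0}(1−X) = 3.02×0.231 = 0.6976 kmol/m³.
A CSTR operates uniformly at the exit composition, giving r_S = 0.7551 and r_T = 2.797 (each k·C_R^n at C_R = 0.6976).
Fraction of consumed R going to S: r_S/(r_S+r_T) = 0.2126.
C_S = 0.2126·C_{R0}·X = 0.2126×3.02×0.769 = 0.494 kmol/m³; Y_S = C_S/C_{R0} = 0.163.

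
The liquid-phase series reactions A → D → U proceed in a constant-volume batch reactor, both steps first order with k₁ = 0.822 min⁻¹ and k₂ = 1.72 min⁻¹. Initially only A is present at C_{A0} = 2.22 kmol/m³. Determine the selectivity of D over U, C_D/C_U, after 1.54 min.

0.369

The intermediate concentration in a first-order A→B→C sequence is C_D = k₁C_{A0}(e^(−k₁t) − e^(−k₂t))/(k₂−k₁).
e^(−k₁t) = e^(−0.822×1.54) = e^(−1.266) = 0.2820; e^(−k₂t) = e^(−2.649) = 0.07074.
C_D = 0.822×2.22/(1.72−0.822) × (0.2820−0.07074) = 2.032×0.2113 = 0.4293 kmol/m³.
C_A = C_{A0}e^(−k₁t) = 0.6260 kmol/m³, so C_U = C_{A0}−C_A−C_D = 1.165 kmol/m³; C_D/C_U = 0.369.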